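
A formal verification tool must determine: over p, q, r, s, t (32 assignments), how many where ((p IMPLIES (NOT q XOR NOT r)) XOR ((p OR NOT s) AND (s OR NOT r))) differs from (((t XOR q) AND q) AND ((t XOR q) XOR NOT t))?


F1 = ((p IMPLIES (NOT q XOR NOT r)) XOR ((p OR NOT s) AND (s OR NOT r)))
F2 = (((t XOR q) AND q) AND ((t XOR q) XOR NOT t))
Evaluate both on each of 32 rows (bits = p,q,r,s,t):
  row 0 [00000]: F1=0 F2=0 -> 0
  row 1 [00001]: F1=0 F2=0 -> 0
  row 2 [00010]: F1=1 F2=0 (differ) -> 1
  row 3 [00011]: F1=1 F2=0 (differ) -> 1
  row 4 [00100]: F1=1 F2=0 (differ) -> 1
  row 5 [00101]: F1=1 F2=0 (differ) -> 1
  row 6 [00110]: F1=1 F2=0 (differ) -> 1
  row 7 [00111]: F1=1 F2=0 (differ) -> 1
  row 8 [01000]: F1=0 F2=0 -> 0
  row 9 [01001]: F1=0 F2=0 -> 0
  row 10 [01010]: F1=1 F2=0 (differ) -> 1
  row 11 [01011]: F1=1 F2=0 (differ) -> 1
  row 12 [01100]: F1=1 F2=0 (differ) -> 1
  row 13 [01101]: F1=1 F2=0 (differ) -> 1
  row 14 [01110]: F1=1 F2=0 (differ) -> 1
  row 15 [01111]: F1=1 F2=0 (differ) -> 1
  row 16 [10000]: F1=1 F2=0 (differ) -> 1
  row 17 [10001]: F1=1 F2=0 (differ) -> 1
  row 18 [10010]: F1=1 F2=0 (differ) -> 1
  row 19 [10011]: F1=1 F2=0 (differ) -> 1
  row 20 [10100]: F1=1 F2=0 (differ) -> 1
  row 21 [10101]: F1=1 F2=0 (differ) -> 1
  row 22 [10110]: F1=0 F2=0 -> 0
  row 23 [10111]: F1=0 F2=0 -> 0
  row 24 [11000]: F1=0 F2=0 -> 0
  row 25 [11001]: F1=0 F2=0 -> 0
  row 26 [11010]: F1=0 F2=0 -> 0
  row 27 [11011]: F1=0 F2=0 -> 0
  row 28 [11100]: F1=0 F2=0 -> 0
  row 29 [11101]: F1=0 F2=0 -> 0
  row 30 [11110]: F1=1 F2=0 (differ) -> 1
  row 31 [11111]: F1=1 F2=0 (differ) -> 1
Full result column, 8 rows per line (p,q fixed per line; r,s,t runs 000..111 left to right):
  rows 0-7 [p,q=00]: 00111111  (ones: 6)
  rows 8-15 [p,q=01]: 00111111  (ones: 6)
  rows 16-23 [p,q=10]: 11111100  (ones: 6)
  rows 24-31 [p,q=11]: 00000011  (ones: 2)
Disagreements = 6+6+6+2 = 20

20


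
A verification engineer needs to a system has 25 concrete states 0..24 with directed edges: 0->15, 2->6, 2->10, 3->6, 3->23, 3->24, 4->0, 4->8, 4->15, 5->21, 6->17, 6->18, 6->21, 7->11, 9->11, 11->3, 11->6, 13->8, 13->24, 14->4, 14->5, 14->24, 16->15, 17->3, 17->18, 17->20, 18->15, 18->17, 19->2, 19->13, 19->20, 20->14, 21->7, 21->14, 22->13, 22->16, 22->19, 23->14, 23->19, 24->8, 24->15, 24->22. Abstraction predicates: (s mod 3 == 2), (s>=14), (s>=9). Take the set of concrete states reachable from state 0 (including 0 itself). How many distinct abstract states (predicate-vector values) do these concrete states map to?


BFS from 0:
Concrete reachable: {0, 15}
Abstract via predicates (s mod 3 == 2), (s>=14), (s>=9):
  (0,0,0) <- {0}
  (0,1,1) <- {15}
Distinct abstract states = 2

2


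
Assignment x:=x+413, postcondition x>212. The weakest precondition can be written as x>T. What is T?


Formula: wp(x:=E, P) = P[E/x] (substitute E for x in postcondition)
Step 1: Postcondition: x>212
Step 2: Substitute x+413 for x: x+413>212
Step 3: Solve for x: x > 212-413 = -201

-201


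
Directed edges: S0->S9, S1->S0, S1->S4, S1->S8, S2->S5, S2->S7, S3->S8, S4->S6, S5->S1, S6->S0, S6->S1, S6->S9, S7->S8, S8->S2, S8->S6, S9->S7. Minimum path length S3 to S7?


BFS layer-by-layer from S3:
  dist 0: {S3}
  dist 1: {S8}
  dist 2: {S2, S6}
  dist 3: {S0, S1, S5, S7, S9}
  -> S7 reached at distance 3
Shortest path length = 3

3


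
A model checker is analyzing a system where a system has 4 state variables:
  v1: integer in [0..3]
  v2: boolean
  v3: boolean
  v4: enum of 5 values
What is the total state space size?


State space = product of domain sizes of all variables.
Domain sizes:
  v1 (integer in [0..3]): 4
  v2 (boolean): 2
  v3 (boolean): 2
  v4 (enum of 5 values): 5
Product = 4 * 2 * 2 * 5 = 80

80


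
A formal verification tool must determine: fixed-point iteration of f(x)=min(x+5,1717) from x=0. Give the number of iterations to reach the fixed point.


Step 1: x=0, cap=1717, increment=5
Step 2: x grows by 5 each step until capped at 1717; fixed point is x=1717
Step 3: iterations = ceil(1717/5) = 344

344


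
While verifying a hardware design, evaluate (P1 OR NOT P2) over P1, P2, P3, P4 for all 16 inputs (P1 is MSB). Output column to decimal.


Formula: (P1 OR NOT P2) over P1, P2, P3, P4 (16 rows)
Evaluate each row (bits = P1,P2,P3,P4, MSB first):
  row 0 [0000]: (0 OR NOT 0) -> 1
  row 1 [0001]: (0 OR NOT 0) -> 1
  row 2 [0010]: (0 OR NOT 0) -> 1
  row 3 [0011]: (0 OR NOT 0) -> 1
  row 4 [0100]: (0 OR NOT 1) -> 0
  row 5 [0101]: (0 OR NOT 1) -> 0
  row 6 [0110]: (0 OR NOT 1) -> 0
  row 7 [0111]: (0 OR NOT 1) -> 0
  row 8 [1000]: (1 OR NOT 0) -> 1
  row 9 [1001]: (1 OR NOT 0) -> 1
  row 10 [1010]: (1 OR NOT 0) -> 1
  row 11 [1011]: (1 OR NOT 0) -> 1
  row 12 [1100]: (1 OR NOT 1) -> 1
  row 13 [1101]: (1 OR NOT 1) -> 1
  row 14 [1110]: (1 OR NOT 1) -> 1
  row 15 [1111]: (1 OR NOT 1) -> 1
Full result column, 4 rows per line (P1,P2 fixed per line; P3,P4 runs 00..11 left to right):
  rows 0-3 [P1,P2=00]: 1111  = hex F
  rows 4-7 [P1,P2=01]: 0000  = hex 0
  rows 8-11 [P1,P2=10]: 1111  = hex F
  rows 12-15 [P1,P2=11]: 1111  = hex F
Output column (row 0 .. row 15) = 1111000011111111
Output column grouped in 4s = 1111 0000 1111 1111 = 0xF0FF
Convert to decimal digit by digit (value = value*16 + digit):
  F -> 15
  15*16 + 0 = 240
  240*16 + 15 (F) = 3855
  3855*16 + 15 (F) = 61695
Decimal = 61695

61695


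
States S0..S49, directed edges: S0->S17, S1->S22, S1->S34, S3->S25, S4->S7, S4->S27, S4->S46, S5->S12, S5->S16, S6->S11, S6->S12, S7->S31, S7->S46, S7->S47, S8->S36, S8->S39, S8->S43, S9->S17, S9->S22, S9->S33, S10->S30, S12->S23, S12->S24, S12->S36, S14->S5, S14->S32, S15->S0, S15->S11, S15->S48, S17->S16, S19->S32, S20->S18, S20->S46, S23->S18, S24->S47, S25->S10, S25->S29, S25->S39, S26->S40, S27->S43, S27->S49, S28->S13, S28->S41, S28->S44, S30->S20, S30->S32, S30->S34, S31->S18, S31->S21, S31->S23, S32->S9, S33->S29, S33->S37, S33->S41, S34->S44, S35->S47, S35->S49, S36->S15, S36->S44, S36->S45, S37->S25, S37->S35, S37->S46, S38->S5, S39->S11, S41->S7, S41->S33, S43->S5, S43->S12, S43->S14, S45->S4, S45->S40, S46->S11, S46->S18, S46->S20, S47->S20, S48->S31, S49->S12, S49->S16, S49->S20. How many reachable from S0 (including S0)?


BFS from S0:
  layer 0: {S0}
  layer 1: {S17}
  layer 2: {S16}
Reachable set: {S0, S16, S17}
Count = 3

3


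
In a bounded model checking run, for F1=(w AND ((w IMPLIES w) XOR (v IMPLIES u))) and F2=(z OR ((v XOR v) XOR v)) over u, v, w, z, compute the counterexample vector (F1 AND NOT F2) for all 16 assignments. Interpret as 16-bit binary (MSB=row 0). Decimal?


F1 = (w AND ((w IMPLIES w) XOR (v IMPLIES u)))
F2 = (z OR ((v XOR v) XOR v))
Counterexample to F1=>F2 is where F1=1 and F2=0.
Evaluate each row (bits = u,v,w,z, MSB first):
  row 0 [0000]: F1=0 F2=0 -> F1&~F2 -> 0
  row 1 [0001]: F1=0 F2=1 -> F1&~F2 -> 0
  row 2 [0010]: F1=0 F2=0 -> F1&~F2 -> 0
  row 3 [0011]: F1=0 F2=1 -> F1&~F2 -> 0
  row 4 [0100]: F1=0 F2=1 -> F1&~F2 -> 0
  row 5 [0101]: F1=0 F2=1 -> F1&~F2 -> 0
  row 6 [0110]: F1=1 F2=1 -> F1&~F2 -> 0
  row 7 [0111]: F1=1 F2=1 -> F1&~F2 -> 0
  row 8 [1000]: F1=0 F2=0 -> F1&~F2 -> 0
  row 9 [1001]: F1=0 F2=1 -> F1&~F2 -> 0
  row 10 [1010]: F1=0 F2=0 -> F1&~F2 -> 0
  row 11 [1011]: F1=0 F2=1 -> F1&~F2 -> 0
  row 12 [1100]: F1=0 F2=1 -> F1&~F2 -> 0
  row 13 [1101]: F1=0 F2=1 -> F1&~F2 -> 0
  row 14 [1110]: F1=0 F2=1 -> F1&~F2 -> 0
  row 15 [1111]: F1=0 F2=1 -> F1&~F2 -> 0
Full result column, 4 rows per line (u,v fixed per line; w,z runs 00..11 left to right):
  rows 0-3 [u,v=00]: 0000  = hex 0
  rows 4-7 [u,v=01]: 0000  = hex 0
  rows 8-11 [u,v=10]: 0000  = hex 0
  rows 12-15 [u,v=11]: 0000  = hex 0
Counterexample vector (row 0 .. row 15) = 0000000000000000
Output column grouped in 4s = 0000 0000 0000 0000 = 0x0000
Convert to decimal digit by digit (value = value*16 + digit):
  0 -> 0
  0*16 + 0 = 0
  0*16 + 0 = 0
  0*16 + 0 = 0
Decimal = 0

0


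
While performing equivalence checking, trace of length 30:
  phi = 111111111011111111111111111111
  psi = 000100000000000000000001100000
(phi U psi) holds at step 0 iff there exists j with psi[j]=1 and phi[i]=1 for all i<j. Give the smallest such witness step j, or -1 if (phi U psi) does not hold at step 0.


(phi U psi) at 0: need smallest j with psi[j]=1 and phi[i]=1 for all i in [0,j).
Scan from step 0:
  step 0: phi=1, psi=0 -> continue
  step 1: phi=1, psi=0 -> continue
  step 2: phi=1, psi=0 -> continue
  step 3: psi=1 and phi held for [0,3) -> witness found
Witness step = 3

3


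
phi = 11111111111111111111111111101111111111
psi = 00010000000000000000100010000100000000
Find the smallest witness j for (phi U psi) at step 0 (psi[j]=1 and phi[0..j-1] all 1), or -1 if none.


(phi U psi) at 0: need smallest j with psi[j]=1 and phi[i]=1 for all i in [0,j).
Scan from step 0:
  step 0: phi=1, psi=0 -> continue
  step 1: phi=1, psi=0 -> continue
  step 2: phi=1, psi=0 -> continue
  step 3: psi=1 and phi held for [0,3) -> witness found
Witness step = 3

3


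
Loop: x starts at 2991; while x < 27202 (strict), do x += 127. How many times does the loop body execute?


Step 1: x goes from 2991 toward 27202 by 127; the body runs while x<27202, so iterations = ceil((bound-start)/step)
Step 2: Distance=24211
Step 3: ceil(24211/127)=191

191


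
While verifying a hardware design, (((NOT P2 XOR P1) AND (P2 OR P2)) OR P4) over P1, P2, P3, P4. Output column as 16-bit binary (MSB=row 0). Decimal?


Formula: (((NOT P2 XOR P1) AND (P2 OR P2)) OR P4) over P1, P2, P3, P4 (16 rows)
Evaluate each row (bits = P1,P2,P3,P4, MSB first):
  row 0 [0000]: (((NOT 0 XOR 0) AND (0 OR 0)) OR 0) -> 0
  row 1 [0001]: (((NOT 0 XOR 0) AND (0 OR 0)) OR 1) -> 1
  row 2 [0010]: (((NOT 0 XOR 0) AND (0 OR 0)) OR 0) -> 0
  row 3 [0011]: (((NOT 0 XOR 0) AND (0 OR 0)) OR 1) -> 1
  row 4 [0100]: (((NOT 1 XOR 0) AND (1 OR 1)) OR 0) -> 0
  row 5 [0101]: (((NOT 1 XOR 0) AND (1 OR 1)) OR 1) -> 1
  row 6 [0110]: (((NOT 1 XOR 0) AND (1 OR 1)) OR 0) -> 0
  row 7 [0111]: (((NOT 1 XOR 0) AND (1 OR 1)) OR 1) -> 1
  row 8 [1000]: (((NOT 0 XOR 1) AND (0 OR 0)) OR 0) -> 0
  row 9 [1001]: (((NOT 0 XOR 1) AND (0 OR 0)) OR 1) -> 1
  row 10 [1010]: (((NOT 0 XOR 1) AND (0 OR 0)) OR 0) -> 0
  row 11 [1011]: (((NOT 0 XOR 1) AND (0 OR 0)) OR 1) -> 1
  row 12 [1100]: (((NOT 1 XOR 1) AND (1 OR 1)) OR 0) -> 1
  row 13 [1101]: (((NOT 1 XOR 1) AND (1 OR 1)) OR 1) -> 1
  row 14 [1110]: (((NOT 1 XOR 1) AND (1 OR 1)) OR 0) -> 1
  row 15 [1111]: (((NOT 1 XOR 1) AND (1 OR 1)) OR 1) -> 1
Full result column, 4 rows per line (P1,P2 fixed per line; P3,P4 runs 00..11 left to right):
  rows 0-3 [P1,P2=00]: 0101  = hex 5
  rows 4-7 [P1,P2=01]: 0101  = hex 5
  rows 8-11 [P1,P2=10]: 0101  = hex 5
  rows 12-15 [P1,P2=11]: 1111  = hex F
Output column (row 0 .. row 15) = 0101010101011111
Output column grouped in 4s = 0101 0101 0101 1111 = 0x555F
Convert to decimal digit by digit (value = value*16 + digit):
  5 -> 5
  5*16 + 5 = 85
  85*16 + 5 = 1365
  1365*16 + 15 (F) = 21855
Decimal = 21855

21855


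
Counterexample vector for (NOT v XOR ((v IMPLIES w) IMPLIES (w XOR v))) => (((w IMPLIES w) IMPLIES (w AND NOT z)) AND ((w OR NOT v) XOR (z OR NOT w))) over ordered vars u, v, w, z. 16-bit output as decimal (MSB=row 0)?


F1 = (NOT v XOR ((v IMPLIES w) IMPLIES (w XOR v)))
F2 = (((w IMPLIES w) IMPLIES (w AND NOT z)) AND ((w OR NOT v) XOR (z OR NOT w)))
Counterexample to F1=>F2 is where F1=1 and F2=0.
Evaluate each row (bits = u,v,w,z, MSB first):
  row 0 [0000]: F1=1 F2=0 -> F1&~F2 -> 1
  row 1 [0001]: F1=1 F2=0 -> F1&~F2 -> 1
  row 2 [0010]: F1=0 F2=1 -> F1&~F2 -> 0
  row 3 [0011]: F1=0 F2=0 -> F1&~F2 -> 0
  row 4 [0100]: F1=1 F2=0 -> F1&~F2 -> 1
  row 5 [0101]: F1=1 F2=0 -> F1&~F2 -> 1
  row 6 [0110]: F1=0 F2=1 -> F1&~F2 -> 0
  row 7 [0111]: F1=0 F2=0 -> F1&~F2 -> 0
  row 8 [1000]: F1=1 F2=0 -> F1&~F2 -> 1
  row 9 [1001]: F1=1 F2=0 -> F1&~F2 -> 1
  row 10 [1010]: F1=0 F2=1 -> F1&~F2 -> 0
  row 11 [1011]: F1=0 F2=0 -> F1&~F2 -> 0
  row 12 [1100]: F1=1 F2=0 -> F1&~F2 -> 1
  row 13 [1101]: F1=1 F2=0 -> F1&~F2 -> 1
  row 14 [1110]: F1=0 F2=1 -> F1&~F2 -> 0
  row 15 [1111]: F1=0 F2=0 -> F1&~F2 -> 0
Full result column, 4 rows per line (u,v fixed per line; w,z runs 00..11 left to right):
  rows 0-3 [u,v=00]: 1100  = hex C
  rows 4-7 [u,v=01]: 1100  = hex C
  rows 8-11 [u,v=10]: 1100  = hex C
  rows 12-15 [u,v=11]: 1100  = hex C
Counterexample vector (row 0 .. row 15) = 1100110011001100
Output column grouped in 4s = 1100 1100 1100 1100 = 0xCCCC
Convert to decimal digit by digit (value = value*16 + digit):
  C -> 12
  12*16 + 12 (C) = 204
  204*16 + 12 (C) = 3276
  3276*16 + 12 (C) = 52428
Decimal = 52428

52428


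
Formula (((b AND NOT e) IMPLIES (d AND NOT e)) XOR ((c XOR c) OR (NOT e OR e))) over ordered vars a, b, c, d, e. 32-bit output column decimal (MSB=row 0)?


Formula: (((b AND NOT e) IMPLIES (d AND NOT e)) XOR ((c XOR c) OR (NOT e OR e))) over a, b, c, d, e (32 rows)
Evaluate each row (bits = a,b,c,d,e, MSB first):
  row 0 [00000]: (((0 AND NOT 0) IMPLIES (0 AND NOT 0)) XOR ((0 XOR 0) OR (NOT 0 OR 0))) -> 0
  row 1 [00001]: (((0 AND NOT 1) IMPLIES (0 AND NOT 1)) XOR ((0 XOR 0) OR (NOT 1 OR 1))) -> 0
  row 2 [00010]: (((0 AND NOT 0) IMPLIES (1 AND NOT 0)) XOR ((0 XOR 0) OR (NOT 0 OR 0))) -> 0
  row 3 [00011]: (((0 AND NOT 1) IMPLIES (1 AND NOT 1)) XOR ((0 XOR 0) OR (NOT 1 OR 1))) -> 0
  row 4 [00100]: (((0 AND NOT 0) IMPLIES (0 AND NOT 0)) XOR ((1 XOR 1) OR (NOT 0 OR 0))) -> 0
  row 5 [00101]: (((0 AND NOT 1) IMPLIES (0 AND NOT 1)) XOR ((1 XOR 1) OR (NOT 1 OR 1))) -> 0
  row 6 [00110]: (((0 AND NOT 0) IMPLIES (1 AND NOT 0)) XOR ((1 XOR 1) OR (NOT 0 OR 0))) -> 0
  row 7 [00111]: (((0 AND NOT 1) IMPLIES (1 AND NOT 1)) XOR ((1 XOR 1) OR (NOT 1 OR 1))) -> 0
  row 8 [01000]: (((1 AND NOT 0) IMPLIES (0 AND NOT 0)) XOR ((0 XOR 0) OR (NOT 0 OR 0))) -> 1
  row 9 [01001]: (((1 AND NOT 1) IMPLIES (0 AND NOT 1)) XOR ((0 XOR 0) OR (NOT 1 OR 1))) -> 0
  row 10 [01010]: (((1 AND NOT 0) IMPLIES (1 AND NOT 0)) XOR ((0 XOR 0) OR (NOT 0 OR 0))) -> 0
  row 11 [01011]: (((1 AND NOT 1) IMPLIES (1 AND NOT 1)) XOR ((0 XOR 0) OR (NOT 1 OR 1))) -> 0
  row 12 [01100]: (((1 AND NOT 0) IMPLIES (0 AND NOT 0)) XOR ((1 XOR 1) OR (NOT 0 OR 0))) -> 1
  row 13 [01101]: (((1 AND NOT 1) IMPLIES (0 AND NOT 1)) XOR ((1 XOR 1) OR (NOT 1 OR 1))) -> 0
  row 14 [01110]: (((1 AND NOT 0) IMPLIES (1 AND NOT 0)) XOR ((1 XOR 1) OR (NOT 0 OR 0))) -> 0
  row 15 [01111]: (((1 AND NOT 1) IMPLIES (1 AND NOT 1)) XOR ((1 XOR 1) OR (NOT 1 OR 1))) -> 0
  row 16 [10000]: (((0 AND NOT 0) IMPLIES (0 AND NOT 0)) XOR ((0 XOR 0) OR (NOT 0 OR 0))) -> 0
  row 17 [10001]: (((0 AND NOT 1) IMPLIES (0 AND NOT 1)) XOR ((0 XOR 0) OR (NOT 1 OR 1))) -> 0
  row 18 [10010]: (((0 AND NOT 0) IMPLIES (1 AND NOT 0)) XOR ((0 XOR 0) OR (NOT 0 OR 0))) -> 0
  row 19 [10011]: (((0 AND NOT 1) IMPLIES (1 AND NOT 1)) XOR ((0 XOR 0) OR (NOT 1 OR 1))) -> 0
  row 20 [10100]: (((0 AND NOT 0) IMPLIES (0 AND NOT 0)) XOR ((1 XOR 1) OR (NOT 0 OR 0))) -> 0
  row 21 [10101]: (((0 AND NOT 1) IMPLIES (0 AND NOT 1)) XOR ((1 XOR 1) OR (NOT 1 OR 1))) -> 0
  row 22 [10110]: (((0 AND NOT 0) IMPLIES (1 AND NOT 0)) XOR ((1 XOR 1) OR (NOT 0 OR 0))) -> 0
  row 23 [10111]: (((0 AND NOT 1) IMPLIES (1 AND NOT 1)) XOR ((1 XOR 1) OR (NOT 1 OR 1))) -> 0
  row 24 [11000]: (((1 AND NOT 0) IMPLIES (0 AND NOT 0)) XOR ((0 XOR 0) OR (NOT 0 OR 0))) -> 1
  row 25 [11001]: (((1 AND NOT 1) IMPLIES (0 AND NOT 1)) XOR ((0 XOR 0) OR (NOT 1 OR 1))) -> 0
  row 26 [11010]: (((1 AND NOT 0) IMPLIES (1 AND NOT 0)) XOR ((0 XOR 0) OR (NOT 0 OR 0))) -> 0
  row 27 [11011]: (((1 AND NOT 1) IMPLIES (1 AND NOT 1)) XOR ((0 XOR 0) OR (NOT 1 OR 1))) -> 0
  row 28 [11100]: (((1 AND NOT 0) IMPLIES (0 AND NOT 0)) XOR ((1 XOR 1) OR (NOT 0 OR 0))) -> 1
  row 29 [11101]: (((1 AND NOT 1) IMPLIES (0 AND NOT 1)) XOR ((1 XOR 1) OR (NOT 1 OR 1))) -> 0
  row 30 [11110]: (((1 AND NOT 0) IMPLIES (1 AND NOT 0)) XOR ((1 XOR 1) OR (NOT 0 OR 0))) -> 0
  row 31 [11111]: (((1 AND NOT 1) IMPLIES (1 AND NOT 1)) XOR ((1 XOR 1) OR (NOT 1 OR 1))) -> 0
Full result column, 4 rows per line (a,b,c fixed per line; d,e runs 00..11 left to right):
  rows 0-3 [a,b,c=000]: 0000  = hex 0
  rows 4-7 [a,b,c=001]: 0000  = hex 0
  rows 8-11 [a,b,c=010]: 1000  = hex 8
  rows 12-15 [a,b,c=011]: 1000  = hex 8
  rows 16-19 [a,b,c=100]: 0000  = hex 0
  rows 20-23 [a,b,c=101]: 0000  = hex 0
  rows 24-27 [a,b,c=110]: 1000  = hex 8
  rows 28-31 [a,b,c=111]: 1000  = hex 8
Output column (row 0 .. row 31) = 00000000100010000000000010001000
Output column grouped in 4s = 0000 0000 1000 1000 0000 0000 1000 1000 = 0x00880088
Convert to decimal digit by digit (value = value*16 + digit):
  0 -> 0
  0*16 + 0 = 0
  0*16 + 8 = 8
  8*16 + 8 = 136
  136*16 + 0 = 2176
  2176*16 + 0 = 34816
  34816*16 + 8 = 557064
  557064*16 + 8 = 8913032
Decimal = 8913032

8913032


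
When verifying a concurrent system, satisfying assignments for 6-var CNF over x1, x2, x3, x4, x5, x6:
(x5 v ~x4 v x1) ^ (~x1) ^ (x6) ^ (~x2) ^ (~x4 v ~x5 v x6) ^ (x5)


CNF with 6 clauses over 6 vars (64 assignments).
An assignment satisfies CNF iff every clause has >=1 true literal.
Check each row (bits = x1,x2,x3,x4,x5,x6; clause T/F shown):
  row 0 [000000]: clauses=TTFTTF -> 0
  row 1 [000001]: clauses=TTTTTF -> 0
  row 2 [000010]: clauses=TTFTTT -> 0
  row 3 [000011]: clauses=TTTTTT -> 1
  row 4 [000100]: clauses=FTFTTF -> 0
  (every remaining row is evaluated the same way; all 64 results are listed next)
Full result column, 8 rows per line (x1,x2,x3 fixed per line; x4,x5,x6 runs 000..111 left to right):
  rows 0-7 [x1,x2,x3=000]: 00010001  (ones: 2)
  rows 8-15 [x1,x2,x3=001]: 00010001  (ones: 2)
  rows 16-23 [x1,x2,x3=010]: 00000000  (ones: 0)
  rows 24-31 [x1,x2,x3=011]: 00000000  (ones: 0)
  rows 32-39 [x1,x2,x3=100]: 00000000  (ones: 0)
  rows 40-47 [x1,x2,x3=101]: 00000000  (ones: 0)
  rows 48-55 [x1,x2,x3=110]: 00000000  (ones: 0)
  rows 56-63 [x1,x2,x3=111]: 00000000  (ones: 0)
Satisfying assignments = 2+2+0+0+0+0+0+0 = 4

4


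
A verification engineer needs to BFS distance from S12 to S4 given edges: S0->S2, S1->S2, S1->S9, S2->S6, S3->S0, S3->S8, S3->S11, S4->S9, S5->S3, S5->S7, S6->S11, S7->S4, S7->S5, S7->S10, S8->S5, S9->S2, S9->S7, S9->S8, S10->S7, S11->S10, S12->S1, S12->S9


BFS layer-by-layer from S12:
  dist 0: {S12}
  dist 1: {S1, S9}
  dist 2: {S2, S7, S8}
  dist 3: {S4, S5, S6, S10}
  -> S4 reached at distance 3
Shortest path length = 3

3


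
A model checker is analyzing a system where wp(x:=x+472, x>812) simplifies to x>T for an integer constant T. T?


Formula: wp(x:=E, P) = P[E/x] (substitute E for x in postcondition)
Step 1: Postcondition: x>812
Step 2: Substitute x+472 for x: x+472>812
Step 3: Solve for x: x > 812-472 = 340

340


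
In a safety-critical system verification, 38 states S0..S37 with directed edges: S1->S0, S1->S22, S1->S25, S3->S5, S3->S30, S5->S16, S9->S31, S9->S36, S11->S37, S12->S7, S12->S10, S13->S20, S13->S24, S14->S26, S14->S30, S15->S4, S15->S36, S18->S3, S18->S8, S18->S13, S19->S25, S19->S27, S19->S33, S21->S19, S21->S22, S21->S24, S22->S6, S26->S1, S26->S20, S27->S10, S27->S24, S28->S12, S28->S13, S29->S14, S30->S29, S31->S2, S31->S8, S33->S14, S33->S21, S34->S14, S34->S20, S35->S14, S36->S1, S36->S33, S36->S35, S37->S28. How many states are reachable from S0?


BFS from S0:
  layer 0: {S0}
Reachable set: {S0}
Count = 1

1


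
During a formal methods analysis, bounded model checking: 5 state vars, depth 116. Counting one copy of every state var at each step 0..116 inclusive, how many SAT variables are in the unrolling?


BMC unrolls to depth k, creating one copy of each state var for steps 0..k.
Step count = 116 + 1 = 117 (steps 0 through 116)
Vars per step = 5
Total = 5 * 117 = 585

585


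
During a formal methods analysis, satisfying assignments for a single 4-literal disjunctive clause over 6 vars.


Step 1: Total=2^6=64
Step 2: Unsat when all 4 false: 2^2=4
Step 3: Sat=64-4=60

60


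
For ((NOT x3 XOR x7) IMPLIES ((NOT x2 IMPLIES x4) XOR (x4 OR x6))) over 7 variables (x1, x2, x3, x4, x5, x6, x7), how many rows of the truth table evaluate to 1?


Formula: ((NOT x3 XOR x7) IMPLIES ((NOT x2 IMPLIES x4) XOR (x4 OR x6))) over 7 vars (128 rows)
Evaluate each row (x1, x2, x3, x4, x5, x6, x7 as bits, MSB first):
  row 0 [0000000]: ((NOT 0 XOR 0) IMPLIES ((NOT 0 IMPLIES 0) XOR (0 OR 0))) -> 0
  row 1 [0000001]: ((NOT 0 XOR 1) IMPLIES ((NOT 0 IMPLIES 0) XOR (0 OR 0))) -> 1
  row 2 [0000010]: ((NOT 0 XOR 0) IMPLIES ((NOT 0 IMPLIES 0) XOR (0 OR 1))) -> 1
  row 3 [0000011]: ((NOT 0 XOR 1) IMPLIES ((NOT 0 IMPLIES 0) XOR (0 OR 1))) -> 1
  row 4 [0000100]: ((NOT 0 XOR 0) IMPLIES ((NOT 0 IMPLIES 0) XOR (0 OR 0))) -> 0
  (every remaining row is evaluated the same way; all 128 results are listed next)
Full result column, 8 rows per line (x1,x2,x3,x4 fixed per line; x5,x6,x7 runs 000..111 left to right):
  rows 0-7 [x1,x2,x3,x4=0000]: 01110111  (ones: 6)
  rows 8-15 [x1,x2,x3,x4=0001]: 01010101  (ones: 4)
  rows 16-23 [x1,x2,x3,x4=0010]: 10111011  (ones: 6)
  rows 24-31 [x1,x2,x3,x4=0011]: 10101010  (ones: 4)
  rows 32-39 [x1,x2,x3,x4=0100]: 11011101  (ones: 6)
  rows 40-47 [x1,x2,x3,x4=0101]: 01010101  (ones: 4)
  rows 48-55 [x1,x2,x3,x4=0110]: 11101110  (ones: 6)
  rows 56-63 [x1,x2,x3,x4=0111]: 10101010  (ones: 4)
  rows 64-71 [x1,x2,x3,x4=1000]: 01110111  (ones: 6)
  rows 72-79 [x1,x2,x3,x4=1001]: 01010101  (ones: 4)
  rows 80-87 [x1,x2,x3,x4=1010]: 10111011  (ones: 6)
  rows 88-95 [x1,x2,x3,x4=1011]: 10101010  (ones: 4)
  rows 96-103 [x1,x2,x3,x4=1100]: 11011101  (ones: 6)
  rows 104-111 [x1,x2,x3,x4=1101]: 01010101  (ones: 4)
  rows 112-119 [x1,x2,x3,x4=1110]: 11101110  (ones: 6)
  rows 120-127 [x1,x2,x3,x4=1111]: 10101010  (ones: 4)
Count of 1-rows = 6+4+6+4+6+4+6+4+6+4+6+4+6+4+6+4 = 80

80


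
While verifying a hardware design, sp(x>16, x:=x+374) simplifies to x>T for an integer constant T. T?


Formula: sp(P, x:=E) = exists old_x. (x = E[old_x/x]) AND P[old_x/x] (old_x is the value of x before the assignment; eliminate old_x by solving x = E[old_x/x] for old_x)
Step 1: Precondition P: x>16, i.e. old_x > 16
Step 2: Assignment gives x = old_x + 374, so old_x = x - 374
Step 3: Substitute into P: x - 374 > 16
Step 4: Simplify: x > 16+374 = 390

390


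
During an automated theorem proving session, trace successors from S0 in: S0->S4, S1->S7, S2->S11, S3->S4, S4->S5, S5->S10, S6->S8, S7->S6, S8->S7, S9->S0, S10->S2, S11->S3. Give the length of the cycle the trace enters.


Trace from S0 until a state repeats:
  S0 -> S4 -> S5 -> S10 -> S2 -> S11 -> S3 -> S4
S4 first seen at step 1, revisited at step 7.
Cycle length = 7 - 1 = 6

6


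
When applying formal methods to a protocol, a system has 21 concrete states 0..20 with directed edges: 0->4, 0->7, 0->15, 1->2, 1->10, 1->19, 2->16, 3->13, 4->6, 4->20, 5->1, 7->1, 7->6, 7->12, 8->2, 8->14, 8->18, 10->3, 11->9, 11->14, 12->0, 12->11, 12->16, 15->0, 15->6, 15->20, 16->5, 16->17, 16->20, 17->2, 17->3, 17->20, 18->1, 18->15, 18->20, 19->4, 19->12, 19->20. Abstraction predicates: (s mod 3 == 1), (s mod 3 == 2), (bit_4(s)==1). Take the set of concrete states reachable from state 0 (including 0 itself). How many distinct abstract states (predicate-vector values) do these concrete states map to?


BFS from 0:
Concrete reachable: {0, 1, 2, 3, 4, 5, 6, 7, 9, 10, 11, 12, 13, 14, 15, 16, 17, 19, 20}
Abstract via predicates (s mod 3 == 1), (s mod 3 == 2), (bit_4(s)==1):
  (0,0,0) <- {0, 3, 6, 9, 12, 15}
  (0,1,0) <- {2, 5, 11, 14}
  (0,1,1) <- {17, 20}
  (1,0,0) <- {1, 4, 7, 10, 13}
  (1,0,1) <- {16, 19}
Distinct abstract states = 5

5


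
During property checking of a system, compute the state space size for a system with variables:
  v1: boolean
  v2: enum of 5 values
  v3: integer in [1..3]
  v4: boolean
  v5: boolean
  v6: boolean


State space = product of domain sizes of all variables.
Domain sizes:
  v1 (boolean): 2
  v2 (enum of 5 values): 5
  v3 (integer in [1..3]): 3
  v4 (boolean): 2
  v5 (boolean): 2
  v6 (boolean): 2
Product = 2 * 5 * 3 * 2 * 2 * 2 = 240

240


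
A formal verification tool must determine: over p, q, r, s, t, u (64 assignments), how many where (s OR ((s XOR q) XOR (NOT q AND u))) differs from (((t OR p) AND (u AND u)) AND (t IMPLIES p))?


F1 = (s OR ((s XOR q) XOR (NOT q AND u)))
F2 = (((t OR p) AND (u AND u)) AND (t IMPLIES p))
Evaluate both on each of 64 rows (bits = p,q,r,s,t,u):
  row 0 [000000]: F1=0 F2=0 -> 0
  row 1 [000001]: F1=1 F2=0 (differ) -> 1
  row 2 [000010]: F1=0 F2=0 -> 0
  row 3 [000011]: F1=1 F2=0 (differ) -> 1
  row 4 [000100]: F1=1 F2=0 (differ) -> 1
  (every remaining row is evaluated the same way; all 64 results are listed next)
Full result column, 8 rows per line (p,q,r fixed per line; s,t,u runs 000..111 left to right):
  rows 0-7 [p,q,r=000]: 01011111  (ones: 6)
  rows 8-15 [p,q,r=001]: 01011111  (ones: 6)
  rows 16-23 [p,q,r=010]: 11111111  (ones: 8)
  rows 24-31 [p,q,r=011]: 11111111  (ones: 8)
  rows 32-39 [p,q,r=100]: 00001010  (ones: 2)
  rows 40-47 [p,q,r=101]: 00001010  (ones: 2)
  rows 48-55 [p,q,r=110]: 10101010  (ones: 4)
  rows 56-63 [p,q,r=111]: 10101010  (ones: 4)
Disagreements = 6+6+8+8+2+2+4+4 = 40

40


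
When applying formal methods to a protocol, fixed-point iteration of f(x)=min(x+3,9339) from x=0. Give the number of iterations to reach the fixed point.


Step 1: x=0, cap=9339, increment=3
Step 2: x grows by 3 each step until capped at 9339; fixed point is x=9339
Step 3: iterations = ceil(9339/3) = 3113

3113


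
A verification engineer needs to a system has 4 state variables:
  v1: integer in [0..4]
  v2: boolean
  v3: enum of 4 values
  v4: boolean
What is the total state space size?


State space = product of domain sizes of all variables.
Domain sizes:
  v1 (integer in [0..4]): 5
  v2 (boolean): 2
  v3 (enum of 4 values): 4
  v4 (boolean): 2
Product = 5 * 2 * 4 * 2 = 80

80


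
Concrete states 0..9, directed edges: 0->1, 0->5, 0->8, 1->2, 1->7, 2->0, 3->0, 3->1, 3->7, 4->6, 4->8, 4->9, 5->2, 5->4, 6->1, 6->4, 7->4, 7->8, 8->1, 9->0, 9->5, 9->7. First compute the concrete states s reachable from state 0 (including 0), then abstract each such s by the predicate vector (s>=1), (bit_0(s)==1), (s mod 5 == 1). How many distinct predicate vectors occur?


BFS from 0:
Concrete reachable: {0, 1, 2, 4, 5, 6, 7, 8, 9}
Abstract via predicates (s>=1), (bit_0(s)==1), (s mod 5 == 1):
  (0,0,0) <- {0}
  (1,0,0) <- {2, 4, 8}
  (1,0,1) <- {6}
  (1,1,0) <- {5, 7, 9}
  (1,1,1) <- {1}
Distinct abstract states = 5

5


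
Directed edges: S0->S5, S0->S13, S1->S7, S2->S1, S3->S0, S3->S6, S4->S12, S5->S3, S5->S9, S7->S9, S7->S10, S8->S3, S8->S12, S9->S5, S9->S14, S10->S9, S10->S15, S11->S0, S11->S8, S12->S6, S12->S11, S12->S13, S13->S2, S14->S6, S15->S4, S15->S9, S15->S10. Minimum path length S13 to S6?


BFS layer-by-layer from S13:
  dist 0: {S13}
  dist 1: {S2}
  dist 2: {S1}
  dist 3: {S7}
  dist 4: {S9, S10}
  dist 5: {S5, S14, S15}
  dist 6: {S3, S4, S6}
  -> S6 reached at distance 6
Shortest path length = 6

6


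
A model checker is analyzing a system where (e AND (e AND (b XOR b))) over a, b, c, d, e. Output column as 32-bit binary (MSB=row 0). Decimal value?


Formula: (e AND (e AND (b XOR b))) over a, b, c, d, e (32 rows)
Evaluate each row (bits = a,b,c,d,e, MSB first):
  row 0 [00000]: (0 AND (0 AND (0 XOR 0))) -> 0
  row 1 [00001]: (1 AND (1 AND (0 XOR 0))) -> 0
  row 2 [00010]: (0 AND (0 AND (0 XOR 0))) -> 0
  row 3 [00011]: (1 AND (1 AND (0 XOR 0))) -> 0
  row 4 [00100]: (0 AND (0 AND (0 XOR 0))) -> 0
  row 5 [00101]: (1 AND (1 AND (0 XOR 0))) -> 0
  row 6 [00110]: (0 AND (0 AND (0 XOR 0))) -> 0
  row 7 [00111]: (1 AND (1 AND (0 XOR 0))) -> 0
  row 8 [01000]: (0 AND (0 AND (1 XOR 1))) -> 0
  row 9 [01001]: (1 AND (1 AND (1 XOR 1))) -> 0
  row 10 [01010]: (0 AND (0 AND (1 XOR 1))) -> 0
  row 11 [01011]: (1 AND (1 AND (1 XOR 1))) -> 0
  row 12 [01100]: (0 AND (0 AND (1 XOR 1))) -> 0
  row 13 [01101]: (1 AND (1 AND (1 XOR 1))) -> 0
  row 14 [01110]: (0 AND (0 AND (1 XOR 1))) -> 0
  row 15 [01111]: (1 AND (1 AND (1 XOR 1))) -> 0
  row 16 [10000]: (0 AND (0 AND (0 XOR 0))) -> 0
  row 17 [10001]: (1 AND (1 AND (0 XOR 0))) -> 0
  row 18 [10010]: (0 AND (0 AND (0 XOR 0))) -> 0
  row 19 [10011]: (1 AND (1 AND (0 XOR 0))) -> 0
  row 20 [10100]: (0 AND (0 AND (0 XOR 0))) -> 0
  row 21 [10101]: (1 AND (1 AND (0 XOR 0))) -> 0
  row 22 [10110]: (0 AND (0 AND (0 XOR 0))) -> 0
  row 23 [10111]: (1 AND (1 AND (0 XOR 0))) -> 0
  row 24 [11000]: (0 AND (0 AND (1 XOR 1))) -> 0
  row 25 [11001]: (1 AND (1 AND (1 XOR 1))) -> 0
  row 26 [11010]: (0 AND (0 AND (1 XOR 1))) -> 0
  row 27 [11011]: (1 AND (1 AND (1 XOR 1))) -> 0
  row 28 [11100]: (0 AND (0 AND (1 XOR 1))) -> 0
  row 29 [11101]: (1 AND (1 AND (1 XOR 1))) -> 0
  row 30 [11110]: (0 AND (0 AND (1 XOR 1))) -> 0
  row 31 [11111]: (1 AND (1 AND (1 XOR 1))) -> 0
Full result column, 4 rows per line (a,b,c fixed per line; d,e runs 00..11 left to right):
  rows 0-3 [a,b,c=000]: 0000  = hex 0
  rows 4-7 [a,b,c=001]: 0000  = hex 0
  rows 8-11 [a,b,c=010]: 0000  = hex 0
  rows 12-15 [a,b,c=011]: 0000  = hex 0
  rows 16-19 [a,b,c=100]: 0000  = hex 0
  rows 20-23 [a,b,c=101]: 0000  = hex 0
  rows 24-27 [a,b,c=110]: 0000  = hex 0
  rows 28-31 [a,b,c=111]: 0000  = hex 0
Output column (row 0 .. row 31) = 00000000000000000000000000000000
Output column grouped in 4s = 0000 0000 0000 0000 0000 0000 0000 0000 = 0x00000000
Convert to decimal digit by digit (value = value*16 + digit):
  0 -> 0
  0*16 + 0 = 0
  0*16 + 0 = 0
  0*16 + 0 = 0
  0*16 + 0 = 0
  0*16 + 0 = 0
  0*16 + 0 = 0
  0*16 + 0 = 0
Decimal = 0

0


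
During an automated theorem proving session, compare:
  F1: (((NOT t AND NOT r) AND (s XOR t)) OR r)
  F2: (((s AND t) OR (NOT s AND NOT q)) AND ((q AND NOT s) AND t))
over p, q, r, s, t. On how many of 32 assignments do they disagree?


F1 = (((NOT t AND NOT r) AND (s XOR t)) OR r)
F2 = (((s AND t) OR (NOT s AND NOT q)) AND ((q AND NOT s) AND t))
Evaluate both on each of 32 rows (bits = p,q,r,s,t):
  row 0 [00000]: F1=0 F2=0 -> 0
  row 1 [00001]: F1=0 F2=0 -> 0
  row 2 [00010]: F1=1 F2=0 (differ) -> 1
  row 3 [00011]: F1=0 F2=0 -> 0
  row 4 [00100]: F1=1 F2=0 (differ) -> 1
  row 5 [00101]: F1=1 F2=0 (differ) -> 1
  row 6 [00110]: F1=1 F2=0 (differ) -> 1
  row 7 [00111]: F1=1 F2=0 (differ) -> 1
  row 8 [01000]: F1=0 F2=0 -> 0
  row 9 [01001]: F1=0 F2=0 -> 0
  row 10 [01010]: F1=1 F2=0 (differ) -> 1
  row 11 [01011]: F1=0 F2=0 -> 0
  row 12 [01100]: F1=1 F2=0 (differ) -> 1
  row 13 [01101]: F1=1 F2=0 (differ) -> 1
  row 14 [01110]: F1=1 F2=0 (differ) -> 1
  row 15 [01111]: F1=1 F2=0 (differ) -> 1
  row 16 [10000]: F1=0 F2=0 -> 0
  row 17 [10001]: F1=0 F2=0 -> 0
  row 18 [10010]: F1=1 F2=0 (differ) -> 1
  row 19 [10011]: F1=0 F2=0 -> 0
  row 20 [10100]: F1=1 F2=0 (differ) -> 1
  row 21 [10101]: F1=1 F2=0 (differ) -> 1
  row 22 [10110]: F1=1 F2=0 (differ) -> 1
  row 23 [10111]: F1=1 F2=0 (differ) -> 1
  row 24 [11000]: F1=0 F2=0 -> 0
  row 25 [11001]: F1=0 F2=0 -> 0
  row 26 [11010]: F1=1 F2=0 (differ) -> 1
  row 27 [11011]: F1=0 F2=0 -> 0
  row 28 [11100]: F1=1 F2=0 (differ) -> 1
  row 29 [11101]: F1=1 F2=0 (differ) -> 1
  row 30 [11110]: F1=1 F2=0 (differ) -> 1
  row 31 [11111]: F1=1 F2=0 (differ) -> 1
Full result column, 8 rows per line (p,q fixed per line; r,s,t runs 000..111 left to right):
  rows 0-7 [p,q=00]: 00101111  (ones: 5)
  rows 8-15 [p,q=01]: 00101111  (ones: 5)
  rows 16-23 [p,q=10]: 00101111  (ones: 5)
  rows 24-31 [p,q=11]: 00101111  (ones: 5)
Disagreements = 5+5+5+5 = 20

20


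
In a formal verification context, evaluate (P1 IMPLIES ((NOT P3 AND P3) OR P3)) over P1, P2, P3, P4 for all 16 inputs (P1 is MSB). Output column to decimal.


Formula: (P1 IMPLIES ((NOT P3 AND P3) OR P3)) over P1, P2, P3, P4 (16 rows)
Evaluate each row (bits = P1,P2,P3,P4, MSB first):
  row 0 [0000]: (0 IMPLIES ((NOT 0 AND 0) OR 0)) -> 1
  row 1 [0001]: (0 IMPLIES ((NOT 0 AND 0) OR 0)) -> 1
  row 2 [0010]: (0 IMPLIES ((NOT 1 AND 1) OR 1)) -> 1
  row 3 [0011]: (0 IMPLIES ((NOT 1 AND 1) OR 1)) -> 1
  row 4 [0100]: (0 IMPLIES ((NOT 0 AND 0) OR 0)) -> 1
  row 5 [0101]: (0 IMPLIES ((NOT 0 AND 0) OR 0)) -> 1
  row 6 [0110]: (0 IMPLIES ((NOT 1 AND 1) OR 1)) -> 1
  row 7 [0111]: (0 IMPLIES ((NOT 1 AND 1) OR 1)) -> 1
  row 8 [1000]: (1 IMPLIES ((NOT 0 AND 0) OR 0)) -> 0
  row 9 [1001]: (1 IMPLIES ((NOT 0 AND 0) OR 0)) -> 0
  row 10 [1010]: (1 IMPLIES ((NOT 1 AND 1) OR 1)) -> 1
  row 11 [1011]: (1 IMPLIES ((NOT 1 AND 1) OR 1)) -> 1
  row 12 [1100]: (1 IMPLIES ((NOT 0 AND 0) OR 0)) -> 0
  row 13 [1101]: (1 IMPLIES ((NOT 0 AND 0) OR 0)) -> 0
  row 14 [1110]: (1 IMPLIES ((NOT 1 AND 1) OR 1)) -> 1
  row 15 [1111]: (1 IMPLIES ((NOT 1 AND 1) OR 1)) -> 1
Full result column, 4 rows per line (P1,P2 fixed per line; P3,P4 runs 00..11 left to right):
  rows 0-3 [P1,P2=00]: 1111  = hex F
  rows 4-7 [P1,P2=01]: 1111  = hex F
  rows 8-11 [P1,P2=10]: 0011  = hex 3
  rows 12-15 [P1,P2=11]: 0011  = hex 3
Output column (row 0 .. row 15) = 1111111100110011
Output column grouped in 4s = 1111 1111 0011 0011 = 0xFF33
Convert to decimal digit by digit (value = value*16 + digit):
  F -> 15
  15*16 + 15 (F) = 255
  255*16 + 3 = 4083
  4083*16 + 3 = 65331
Decimal = 65331

65331


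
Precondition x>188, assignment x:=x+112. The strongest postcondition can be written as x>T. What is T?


Formula: sp(P, x:=E) = exists old_x. (x = E[old_x/x]) AND P[old_x/x] (old_x is the value of x before the assignment; eliminate old_x by solving x = E[old_x/x] for old_x)
Step 1: Precondition P: x>188, i.e. old_x > 188
Step 2: Assignment gives x = old_x + 112, so old_x = x - 112
Step 3: Substitute into P: x - 112 > 188
Step 4: Simplify: x > 188+112 = 300

300


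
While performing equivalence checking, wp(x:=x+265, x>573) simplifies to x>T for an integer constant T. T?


Formula: wp(x:=E, P) = P[E/x] (substitute E for x in postcondition)
Step 1: Postcondition: x>573
Step 2: Substitute x+265 for x: x+265>573
Step 3: Solve for x: x > 573-265 = 308

308


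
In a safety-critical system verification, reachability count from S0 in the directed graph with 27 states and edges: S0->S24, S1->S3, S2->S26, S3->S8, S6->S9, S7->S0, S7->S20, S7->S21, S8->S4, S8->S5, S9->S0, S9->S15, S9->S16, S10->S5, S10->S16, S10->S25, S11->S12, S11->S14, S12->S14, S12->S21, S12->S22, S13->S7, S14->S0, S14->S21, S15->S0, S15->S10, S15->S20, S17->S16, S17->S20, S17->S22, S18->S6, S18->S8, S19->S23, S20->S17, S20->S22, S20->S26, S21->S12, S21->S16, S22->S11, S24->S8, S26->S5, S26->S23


BFS from S0:
  layer 0: {S0}
  layer 1: {S24}
  layer 2: {S8}
  layer 3: {S4, S5}
Reachable set: {S0, S4, S5, S8, S24}
Count = 5

5


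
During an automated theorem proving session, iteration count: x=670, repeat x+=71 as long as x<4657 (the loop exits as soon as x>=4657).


Step 1: x goes from 670 toward 4657 by 71; the body runs while x<4657, so iterations = ceil((bound-start)/step)
Step 2: Distance=3987
Step 3: ceil(3987/71)=57

57


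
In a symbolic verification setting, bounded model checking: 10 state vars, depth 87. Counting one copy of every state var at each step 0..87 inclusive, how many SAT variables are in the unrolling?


BMC unrolls to depth k, creating one copy of each state var for steps 0..k.
Step count = 87 + 1 = 88 (steps 0 through 87)
Vars per step = 10
Total = 10 * 88 = 880

880


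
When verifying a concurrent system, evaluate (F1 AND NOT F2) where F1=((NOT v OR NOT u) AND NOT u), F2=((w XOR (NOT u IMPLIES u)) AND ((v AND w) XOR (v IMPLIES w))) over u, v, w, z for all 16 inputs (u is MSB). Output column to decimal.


F1 = ((NOT v OR NOT u) AND NOT u)
F2 = ((w XOR (NOT u IMPLIES u)) AND ((v AND w) XOR (v IMPLIES w)))
Counterexample to F1=>F2 is where F1=1 and F2=0.
Evaluate each row (bits = u,v,w,z, MSB first):
  row 0 [0000]: F1=1 F2=0 -> F1&~F2 -> 1
  row 1 [0001]: F1=1 F2=0 -> F1&~F2 -> 1
  row 2 [0010]: F1=1 F2=1 -> F1&~F2 -> 0
  row 3 [0011]: F1=1 F2=1 -> F1&~F2 -> 0
  row 4 [0100]: F1=1 F2=0 -> F1&~F2 -> 1
  row 5 [0101]: F1=1 F2=0 -> F1&~F2 -> 1
  row 6 [0110]: F1=1 F2=0 -> F1&~F2 -> 1
  row 7 [0111]: F1=1 F2=0 -> F1&~F2 -> 1
  row 8 [1000]: F1=0 F2=1 -> F1&~F2 -> 0
  row 9 [1001]: F1=0 F2=1 -> F1&~F2 -> 0
  row 10 [1010]: F1=0 F2=0 -> F1&~F2 -> 0
  row 11 [1011]: F1=0 F2=0 -> F1&~F2 -> 0
  row 12 [1100]: F1=0 F2=0 -> F1&~F2 -> 0
  row 13 [1101]: F1=0 F2=0 -> F1&~F2 -> 0
  row 14 [1110]: F1=0 F2=0 -> F1&~F2 -> 0
  row 15 [1111]: F1=0 F2=0 -> F1&~F2 -> 0
Full result column, 4 rows per line (u,v fixed per line; w,z runs 00..11 left to right):
  rows 0-3 [u,v=00]: 1100  = hex C
  rows 4-7 [u,v=01]: 1111  = hex F
  rows 8-11 [u,v=10]: 0000  = hex 0
  rows 12-15 [u,v=11]: 0000  = hex 0
Counterexample vector (row 0 .. row 15) = 1100111100000000
Output column grouped in 4s = 1100 1111 0000 0000 = 0xCF00
Convert to decimal digit by digit (value = value*16 + digit):
  C -> 12
  12*16 + 15 (F) = 207
  207*16 + 0 = 3312
  3312*16 + 0 = 52992
Decimal = 52992

52992


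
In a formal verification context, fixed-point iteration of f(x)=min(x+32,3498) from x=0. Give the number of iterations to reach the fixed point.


Step 1: x=0, cap=3498, increment=32
Step 2: x grows by 32 each step until capped at 3498; fixed point is x=3498
Step 3: iterations = ceil(3498/32) = 110

110


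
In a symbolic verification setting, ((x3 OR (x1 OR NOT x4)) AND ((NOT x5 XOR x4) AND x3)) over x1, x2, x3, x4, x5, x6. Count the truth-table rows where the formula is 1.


Formula: ((x3 OR (x1 OR NOT x4)) AND ((NOT x5 XOR x4) AND x3)) over 6 vars (64 rows)
Evaluate each row (x1, x2, x3, x4, x5, x6 as bits, MSB first):
  row 0 [000000]: ((0 OR (0 OR NOT 0)) AND ((NOT 0 XOR 0) AND 0)) -> 0
  row 1 [000001]: ((0 OR (0 OR NOT 0)) AND ((NOT 0 XOR 0) AND 0)) -> 0
  row 2 [000010]: ((0 OR (0 OR NOT 0)) AND ((NOT 1 XOR 0) AND 0)) -> 0
  row 3 [000011]: ((0 OR (0 OR NOT 0)) AND ((NOT 1 XOR 0) AND 0)) -> 0
  row 4 [000100]: ((0 OR (0 OR NOT 1)) AND ((NOT 0 XOR 1) AND 0)) -> 0
  (every remaining row is evaluated the same way; all 64 results are listed next)
Full result column, 8 rows per line (x1,x2,x3 fixed per line; x4,x5,x6 runs 000..111 left to right):
  rows 0-7 [x1,x2,x3=000]: 00000000  (ones: 0)
  rows 8-15 [x1,x2,x3=001]: 11000011  (ones: 4)
  rows 16-23 [x1,x2,x3=010]: 00000000  (ones: 0)
  rows 24-31 [x1,x2,x3=011]: 11000011  (ones: 4)
  rows 32-39 [x1,x2,x3=100]: 00000000  (ones: 0)
  rows 40-47 [x1,x2,x3=101]: 11000011  (ones: 4)
  rows 48-55 [x1,x2,x3=110]: 00000000  (ones: 0)
  rows 56-63 [x1,x2,x3=111]: 11000011  (ones: 4)
Count of 1-rows = 0+4+0+4+0+4+0+4 = 16

16


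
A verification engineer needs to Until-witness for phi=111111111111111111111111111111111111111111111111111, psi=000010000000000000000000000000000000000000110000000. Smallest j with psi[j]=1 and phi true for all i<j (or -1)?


(phi U psi) at 0: need smallest j with psi[j]=1 and phi[i]=1 for all i in [0,j).
Scan from step 0:
  step 0: phi=1, psi=0 -> continue
  step 1: phi=1, psi=0 -> continue
  step 2: phi=1, psi=0 -> continue
  step 3: phi=1, psi=0 -> continue
  step 4: psi=1 and phi held for [0,4) -> witness found
Witness step = 4

4


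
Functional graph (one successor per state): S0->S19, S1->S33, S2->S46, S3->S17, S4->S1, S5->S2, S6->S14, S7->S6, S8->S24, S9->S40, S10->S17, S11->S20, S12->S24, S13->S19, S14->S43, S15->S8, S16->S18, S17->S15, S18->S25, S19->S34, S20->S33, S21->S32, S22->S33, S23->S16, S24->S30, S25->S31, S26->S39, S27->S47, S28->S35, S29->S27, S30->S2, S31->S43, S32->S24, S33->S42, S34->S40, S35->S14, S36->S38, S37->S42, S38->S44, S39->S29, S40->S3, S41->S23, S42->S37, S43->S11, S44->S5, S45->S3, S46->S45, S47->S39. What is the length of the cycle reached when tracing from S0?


Trace from S0 until a state repeats:
  S0 -> S19 -> S34 -> S40 -> S3 -> S17 -> S15 -> S8 -> S24 -> S30 -> S2 -> S46 -> S45 -> S3
S3 first seen at step 4, revisited at step 13.
Cycle length = 13 - 4 = 9

9


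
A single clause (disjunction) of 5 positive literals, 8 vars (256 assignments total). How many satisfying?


Step 1: Total=2^8=256
Step 2: Unsat when all 5 false: 2^3=8
Step 3: Sat=256-8=248

248


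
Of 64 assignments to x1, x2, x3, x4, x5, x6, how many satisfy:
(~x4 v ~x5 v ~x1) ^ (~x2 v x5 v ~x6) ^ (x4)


CNF with 3 clauses over 6 vars (64 assignments).
An assignment satisfies CNF iff every clause has >=1 true literal.
Check each row (bits = x1,x2,x3,x4,x5,x6; clause T/F shown):
  row 0 [000000]: clauses=TTF -> 0
  row 1 [000001]: clauses=TTF -> 0
  row 2 [000010]: clauses=TTF -> 0
  row 3 [000011]: clauses=TTF -> 0
  row 4 [000100]: clauses=TTT -> 1
  (every remaining row is evaluated the same way; all 64 results are listed next)
Full result column, 8 rows per line (x1,x2,x3 fixed per line; x4,x5,x6 runs 000..111 left to right):
  rows 0-7 [x1,x2,x3=000]: 00001111  (ones: 4)
  rows 8-15 [x1,x2,x3=001]: 00001111  (ones: 4)
  rows 16-23 [x1,x2,x3=010]: 00001011  (ones: 3)
  rows 24-31 [x1,x2,x3=011]: 00001011  (ones: 3)
  rows 32-39 [x1,x2,x3=100]: 00001100  (ones: 2)
  rows 40-47 [x1,x2,x3=101]: 00001100  (ones: 2)
  rows 48-55 [x1,x2,x3=110]: 00001000  (ones: 1)
  rows 56-63 [x1,x2,x3=111]: 00001000  (ones: 1)
Satisfying assignments = 4+4+3+3+2+2+1+1 = 20

20
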